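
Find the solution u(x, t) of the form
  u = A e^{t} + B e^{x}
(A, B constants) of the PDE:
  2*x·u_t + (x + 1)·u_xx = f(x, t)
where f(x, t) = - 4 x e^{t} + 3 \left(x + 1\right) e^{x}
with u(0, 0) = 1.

Substitute the ansatz u = A e^{t} + B e^{x} into the left-hand side.
Derivatives of the ansatz:
  u_t = A e^{t}
  u_xx = B e^{x}
Term by term:
  2*x·u_t = 2 A x e^{t}
  (x + 1)·u_xx = B x e^{x} + B e^{x}
So the left-hand side equals
  2 A x e^{t} + B x e^{x} + B e^{x}
This must equal f(x, t) identically; expanded, f = - 4 x e^{t} + 3 x e^{x} + 3 e^{x}.
Matching coefficients of the independent functions:
  [x e^{t}]:  2 A = -4
  [x e^{x}, e^{x}]:  B = 3
Solving: A = -2, B = 3.
Check against the point condition:
  u(0, 0) = 1  ⟹  A + B = 1  ✓
Hence u(x, t) = - 2 e^{t} + 3 e^{x}.

Answer: u(x, t) = - 2 e^{t} + 3 e^{x}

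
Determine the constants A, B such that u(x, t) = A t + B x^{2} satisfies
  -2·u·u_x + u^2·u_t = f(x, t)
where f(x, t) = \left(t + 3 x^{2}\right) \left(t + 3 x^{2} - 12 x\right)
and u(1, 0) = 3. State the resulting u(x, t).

Substitute the ansatz u = A t + B x^{2} into the left-hand side.
Derivatives of the ansatz:
  u_x = 2 B x
  u_t = A
Term by term:
  -2·u·u_x = - 4 A B t x - 4 B^{2} x^{3}
  u^2·u_t = A^{3} t^{2} + 2 A^{2} B t x^{2} + A B^{2} x^{4}
So the left-hand side equals
  A^{3} t^{2} + 2 A^{2} B t x^{2} + A B^{2} x^{4} - 4 A B t x - 4 B^{2} x^{3}
This must equal f(x, t) identically; expanded, f = t^{2} + 6 t x^{2} - 12 t x + 9 x^{4} - 36 x^{3}.
Matching coefficients of the independent functions:
  [t^{2}]:  A^{3} = 1
  [x^{3}]:  - 4 B^{2} = -36
  [x^{4}]:  A B^{2} = 9
  [t x]:  - 4 A B = -12
  [t x^{2}]:  2 A^{2} B = 6
Solving: A = 1, B = 3.
Check against the point condition:
  u(1, 0) = 3  ⟹  B = 3  ✓
Hence u(x, t) = t + 3 x^{2}.

Answer: u(x, t) = t + 3 x^{2}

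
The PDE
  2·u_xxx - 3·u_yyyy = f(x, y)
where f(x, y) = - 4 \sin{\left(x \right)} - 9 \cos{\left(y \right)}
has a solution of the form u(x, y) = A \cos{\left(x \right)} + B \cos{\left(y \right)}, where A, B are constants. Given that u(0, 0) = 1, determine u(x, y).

Substitute the ansatz u = A \cos{\left(x \right)} + B \cos{\left(y \right)} into the left-hand side.
Derivatives of the ansatz:
  u_xxx = A \sin{\left(x \right)}
  u_yyyy = B \cos{\left(y \right)}
Term by term:
  2·u_xxx = 2 A \sin{\left(x \right)}
  -3·u_yyyy = - 3 B \cos{\left(y \right)}
So the left-hand side equals
  2 A \sin{\left(x \right)} - 3 B \cos{\left(y \right)}
This must equal f(x, y) = - 4 \sin{\left(x \right)} - 9 \cos{\left(y \right)} identically.
Matching coefficients of the independent functions:
  [\sin{\left(x \right)}]:  2 A = -4
  [\cos{\left(y \right)}]:  - 3 B = -9
Solving: A = -2, B = 3.
Check against the point condition:
  u(0, 0) = 1  ⟹  A + B = 1  ✓
Hence u(x, y) = - 2 \cos{\left(x \right)} + 3 \cos{\left(y \right)}.

Answer: u(x, y) = - 2 \cos{\left(x \right)} + 3 \cos{\left(y \right)}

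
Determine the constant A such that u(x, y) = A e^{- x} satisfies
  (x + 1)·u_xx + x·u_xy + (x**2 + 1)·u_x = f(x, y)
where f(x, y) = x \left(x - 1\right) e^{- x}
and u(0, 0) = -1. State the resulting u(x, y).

Answer: u(x, y) = - e^{- x}

Derivation:
Substitute the ansatz u = A e^{- x} into the left-hand side.
Derivatives of the ansatz:
  u_xx = A e^{- x}
  u_xy = 0
  u_x = - A e^{- x}
Term by term:
  (x + 1)·u_xx = A x e^{- x} + A e^{- x}
  x·u_xy = 0
  (x**2 + 1)·u_x = - A x^{2} e^{- x} - A e^{- x}
So the left-hand side equals
  - A x^{2} e^{- x} + A x e^{- x}
This must equal f(x, y) identically; expanded, f = x^{2} e^{- x} - x e^{- x}.
Matching coefficients of the independent functions:
  [x e^{- x}]:  A = -1
  [x^{2} e^{- x}]:  - A = 1
Solving: A = -1.
Check against the point condition:
  u(0, 0) = -1  ⟹  A = -1  ✓
Hence u(x, y) = - e^{- x}.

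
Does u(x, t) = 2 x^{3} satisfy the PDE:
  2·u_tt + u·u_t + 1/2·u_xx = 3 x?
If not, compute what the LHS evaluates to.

Evaluate each term of the left-hand side for u = 2 x^{3}.
Derivatives:
  u_tt = 0
  u_t = 0
  u_xx = 12 x
Terms:
  2·u_tt = 0
  u·u_t = 0
  1/2·u_xx = 6 x
Sum: LHS = 6 x
Given right-hand side: 3 x. Difference LHS − RHS = 3 x ≠ 0, so u is not a solution.

Answer: No, the LHS evaluates to 6 x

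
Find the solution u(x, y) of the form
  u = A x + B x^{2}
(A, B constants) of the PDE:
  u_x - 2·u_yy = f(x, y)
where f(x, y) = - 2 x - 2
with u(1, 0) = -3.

Substitute the ansatz u = A x + B x^{2} into the left-hand side.
Derivatives of the ansatz:
  u_x = A + 2 B x
  u_yy = 0
Term by term:
  u_x = A + 2 B x
  -2·u_yy = 0
So the left-hand side equals
  A + 2 B x
This must equal f(x, y) = - 2 x - 2 identically.
Matching coefficients of the independent functions:
  [constant term]:  A = -2
  [x]:  2 B = -2
Solving: A = -2, B = -1.
Check against the point condition:
  u(1, 0) = -3  ⟹  A + B = -3  ✓
Hence u(x, y) = - x^{2} - 2 x.

Answer: u(x, y) = - x^{2} - 2 x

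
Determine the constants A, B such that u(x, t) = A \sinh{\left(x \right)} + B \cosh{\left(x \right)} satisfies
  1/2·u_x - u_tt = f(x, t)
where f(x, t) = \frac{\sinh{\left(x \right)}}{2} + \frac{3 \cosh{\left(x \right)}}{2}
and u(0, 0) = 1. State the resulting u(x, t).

Substitute the ansatz u = A \sinh{\left(x \right)} + B \cosh{\left(x \right)} into the left-hand side.
Derivatives of the ansatz:
  u_x = A \cosh{\left(x \right)} + B \sinh{\left(x \right)}
  u_tt = 0
Term by term:
  1/2·u_x = \frac{A \cosh{\left(x \right)}}{2} + \frac{B \sinh{\left(x \right)}}{2}
  -u_tt = 0
So the left-hand side equals
  \frac{A \cosh{\left(x \right)}}{2} + \frac{B \sinh{\left(x \right)}}{2}
This must equal f(x, t) = \frac{\sinh{\left(x \right)}}{2} + \frac{3 \cosh{\left(x \right)}}{2} identically.
Matching coefficients of the independent functions:
  [\sinh{\left(x \right)}]:  \frac{B}{2} = \frac{1}{2}
  [\cosh{\left(x \right)}]:  \frac{A}{2} = \frac{3}{2}
Solving: A = 3, B = 1.
Check against the point condition:
  u(0, 0) = 1  ⟹  B = 1  ✓
Hence u(x, t) = 3 \sinh{\left(x \right)} + \cosh{\left(x \right)}.

Answer: u(x, t) = 3 \sinh{\left(x \right)} + \cosh{\left(x \right)}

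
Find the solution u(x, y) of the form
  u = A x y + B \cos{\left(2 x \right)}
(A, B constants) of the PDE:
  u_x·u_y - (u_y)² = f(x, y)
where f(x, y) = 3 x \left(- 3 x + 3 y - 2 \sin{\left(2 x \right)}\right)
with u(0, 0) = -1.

Substitute the ansatz u = A x y + B \cos{\left(2 x \right)} into the left-hand side.
Derivatives of the ansatz:
  u_x = A y - 2 B \sin{\left(2 x \right)}
  u_y = A x
Term by term:
  u_x·u_y = A^{2} x y - 2 A B x \sin{\left(2 x \right)}
  -(u_y)² = - A^{2} x^{2}
So the left-hand side equals
  - A^{2} x^{2} + A^{2} x y - 2 A B x \sin{\left(2 x \right)}
This must equal f(x, y) identically; expanded, f = - 9 x^{2} + 9 x y - 6 x \sin{\left(2 x \right)}.
Matching coefficients of the independent functions:
  [x^{2}]:  - A^{2} = -9
  [x y]:  A^{2} = 9
  [x \sin{\left(2 x \right)}]:  - 2 A B = -6
These equations allow (A, B) = (-3, -1) or (3, 1).
Impose the point condition(s):
  u(0, 0) = -1  ⟹  B = -1
Only A = -3, B = -1 satisfies everything.
Hence u(x, y) = - 3 x y - \cos{\left(2 x \right)}.

Answer: u(x, y) = - 3 x y - \cos{\left(2 x \right)}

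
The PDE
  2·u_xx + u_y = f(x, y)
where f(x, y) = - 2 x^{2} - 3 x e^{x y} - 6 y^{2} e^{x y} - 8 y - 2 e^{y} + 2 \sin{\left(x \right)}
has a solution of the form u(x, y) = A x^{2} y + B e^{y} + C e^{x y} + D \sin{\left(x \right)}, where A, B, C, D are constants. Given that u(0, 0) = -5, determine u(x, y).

Substitute the ansatz u = A x^{2} y + B e^{y} + C e^{x y} + D \sin{\left(x \right)} into the left-hand side.
Derivatives of the ansatz:
  u_xx = 2 A y + C y^{2} e^{x y} - D \sin{\left(x \right)}
  u_y = A x^{2} + B e^{y} + C x e^{x y}
Term by term:
  2·u_xx = 4 A y + 2 C y^{2} e^{x y} - 2 D \sin{\left(x \right)}
  u_y = A x^{2} + B e^{y} + C x e^{x y}
So the left-hand side equals
  A x^{2} + 4 A y + B e^{y} + C x e^{x y} + 2 C y^{2} e^{x y} - 2 D \sin{\left(x \right)}
This must equal f(x, y) = - 2 x^{2} - 3 x e^{x y} - 6 y^{2} e^{x y} - 8 y - 2 e^{y} + 2 \sin{\left(x \right)} identically.
Matching coefficients of the independent functions:
  [x^{2}]:  A = -2
  [y]:  4 A = -8
  [x e^{x y}]:  C = -3
  [y^{2} e^{x y}]:  2 C = -6
  [e^{y}]:  B = -2
  [\sin{\left(x \right)}]:  - 2 D = 2
Solving: A = -2, B = -2, C = -3, D = -1.
Check against the point condition:
  u(0, 0) = -5  ⟹  B + C = -5  ✓
Hence u(x, y) = - 2 x^{2} y - 2 e^{y} - 3 e^{x y} - \sin{\left(x \right)}.

Answer: u(x, y) = - 2 x^{2} y - 2 e^{y} - 3 e^{x y} - \sin{\left(x \right)}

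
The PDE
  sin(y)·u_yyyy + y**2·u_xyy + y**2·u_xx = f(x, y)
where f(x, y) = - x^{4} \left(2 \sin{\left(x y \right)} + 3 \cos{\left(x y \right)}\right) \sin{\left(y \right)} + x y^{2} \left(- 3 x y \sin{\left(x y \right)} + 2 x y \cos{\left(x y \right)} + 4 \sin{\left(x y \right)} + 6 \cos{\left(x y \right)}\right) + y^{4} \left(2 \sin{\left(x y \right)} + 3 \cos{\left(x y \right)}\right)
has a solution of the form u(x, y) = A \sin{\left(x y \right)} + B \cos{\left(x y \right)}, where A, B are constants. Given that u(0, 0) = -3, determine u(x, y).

Substitute the ansatz u = A \sin{\left(x y \right)} + B \cos{\left(x y \right)} into the left-hand side.
Derivatives of the ansatz:
  u_yyyy = A x^{4} \sin{\left(x y \right)} + B x^{4} \cos{\left(x y \right)}
  u_xyy = - A x^{2} y \cos{\left(x y \right)} - 2 A x \sin{\left(x y \right)} + B x^{2} y \sin{\left(x y \right)} - 2 B x \cos{\left(x y \right)}
  u_xx = - A y^{2} \sin{\left(x y \right)} - B y^{2} \cos{\left(x y \right)}
Term by term:
  sin(y)·u_yyyy = A x^{4} \sin{\left(y \right)} \sin{\left(x y \right)} + B x^{4} \sin{\left(y \right)} \cos{\left(x y \right)}
  y**2·u_xyy = - A x^{2} y^{3} \cos{\left(x y \right)} - 2 A x y^{2} \sin{\left(x y \right)} + B x^{2} y^{3} \sin{\left(x y \right)} - 2 B x y^{2} \cos{\left(x y \right)}
  y**2·u_xx = - A y^{4} \sin{\left(x y \right)} - B y^{4} \cos{\left(x y \right)}
So the left-hand side equals
  A x^{4} \sin{\left(y \right)} \sin{\left(x y \right)} - A x^{2} y^{3} \cos{\left(x y \right)} - 2 A x y^{2} \sin{\left(x y \right)} - A y^{4} \sin{\left(x y \right)} + B x^{4} \sin{\left(y \right)} \cos{\left(x y \right)} + B x^{2} y^{3} \sin{\left(x y \right)} - 2 B x y^{2} \cos{\left(x y \right)} - B y^{4} \cos{\left(x y \right)}
This must equal f(x, y) identically; expanded, f = - 2 x^{4} \sin{\left(y \right)} \sin{\left(x y \right)} - 3 x^{4} \sin{\left(y \right)} \cos{\left(x y \right)} - 3 x^{2} y^{3} \sin{\left(x y \right)} + 2 x^{2} y^{3} \cos{\left(x y \right)} + 4 x y^{2} \sin{\left(x y \right)} + 6 x y^{2} \cos{\left(x y \right)} + 2 y^{4} \sin{\left(x y \right)} + 3 y^{4} \cos{\left(x y \right)}.
Matching coefficients of the independent functions:
  [y^{4} \sin{\left(x y \right)}, x^{2} y^{3} \cos{\left(x y \right)}]:  - A = 2
  [y^{4} \cos{\left(x y \right)}]:  - B = 3
  [x y^{2} \sin{\left(x y \right)}]:  - 2 A = 4
  [x y^{2} \cos{\left(x y \right)}]:  - 2 B = 6
  [x^{2} y^{3} \sin{\left(x y \right)}, x^{4} \sin{\left(y \right)} \cos{\left(x y \right)}]:  B = -3
  [x^{4} \sin{\left(y \right)} \sin{\left(x y \right)}]:  A = -2
Solving: A = -2, B = -3.
Check against the point condition:
  u(0, 0) = -3  ⟹  B = -3  ✓
Hence u(x, y) = - 2 \sin{\left(x y \right)} - 3 \cos{\left(x y \right)}.

Answer: u(x, y) = - 2 \sin{\left(x y \right)} - 3 \cos{\left(x y \right)}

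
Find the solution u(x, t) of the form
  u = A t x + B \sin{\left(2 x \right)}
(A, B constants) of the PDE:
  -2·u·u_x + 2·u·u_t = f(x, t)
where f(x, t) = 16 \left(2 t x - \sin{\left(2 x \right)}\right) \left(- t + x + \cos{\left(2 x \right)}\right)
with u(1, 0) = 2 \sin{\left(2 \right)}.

Substitute the ansatz u = A t x + B \sin{\left(2 x \right)} into the left-hand side.
Derivatives of the ansatz:
  u_x = A t + 2 B \cos{\left(2 x \right)}
  u_t = A x
Term by term:
  -2·u·u_x = - 2 A^{2} t^{2} x - 4 A B t x \cos{\left(2 x \right)} - 2 A B t \sin{\left(2 x \right)} - 4 B^{2} \sin{\left(2 x \right)} \cos{\left(2 x \right)}
  2·u·u_t = 2 A^{2} t x^{2} + 2 A B x \sin{\left(2 x \right)}
So the left-hand side equals
  - 2 A^{2} t^{2} x + 2 A^{2} t x^{2} - 4 A B t x \cos{\left(2 x \right)} - 2 A B t \sin{\left(2 x \right)} + 2 A B x \sin{\left(2 x \right)} - 4 B^{2} \sin{\left(2 x \right)} \cos{\left(2 x \right)}
This must equal f(x, t) identically; expanded, f = - 32 t^{2} x + 32 t x^{2} + 32 t x \cos{\left(2 x \right)} + 16 t \sin{\left(2 x \right)} - 16 x \sin{\left(2 x \right)} - 16 \sin{\left(2 x \right)} \cos{\left(2 x \right)}.
Matching coefficients of the independent functions:
  [t x^{2}]:  2 A^{2} = 32
  [t \sin{\left(2 x \right)}]:  - 2 A B = 16
  [t^{2} x]:  - 2 A^{2} = -32
  [x \sin{\left(2 x \right)}]:  2 A B = -16
  [\sin{\left(2 x \right)} \cos{\left(2 x \right)}]:  - 4 B^{2} = -16
  [t x \cos{\left(2 x \right)}]:  - 4 A B = 32
These equations allow (A, B) = (-4, 2) or (4, -2).
Impose the point condition(s):
  u(1, 0) = 2 \sin{\left(2 \right)}  ⟹  B \sin{\left(2 \right)} = 2 \sin{\left(2 \right)}
Only A = -4, B = 2 satisfies everything.
Hence u(x, t) = - 4 t x + 2 \sin{\left(2 x \right)}.

Answer: u(x, t) = - 4 t x + 2 \sin{\left(2 x \right)}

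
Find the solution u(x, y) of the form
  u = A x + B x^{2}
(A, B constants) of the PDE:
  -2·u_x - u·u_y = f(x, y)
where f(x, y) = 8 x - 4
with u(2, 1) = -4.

Substitute the ansatz u = A x + B x^{2} into the left-hand side.
Derivatives of the ansatz:
  u_x = A + 2 B x
  u_y = 0
Term by term:
  -2·u_x = - 2 A - 4 B x
  -u·u_y = 0
So the left-hand side equals
  - 2 A - 4 B x
This must equal f(x, y) = 8 x - 4 identically.
Matching coefficients of the independent functions:
  [constant term]:  - 2 A = -4
  [x]:  - 4 B = 8
Solving: A = 2, B = -2.
Check against the point condition:
  u(2, 1) = -4  ⟹  2 A + 4 B = -4  ✓
Hence u(x, y) = - 2 x^{2} + 2 x.

Answer: u(x, y) = - 2 x^{2} + 2 x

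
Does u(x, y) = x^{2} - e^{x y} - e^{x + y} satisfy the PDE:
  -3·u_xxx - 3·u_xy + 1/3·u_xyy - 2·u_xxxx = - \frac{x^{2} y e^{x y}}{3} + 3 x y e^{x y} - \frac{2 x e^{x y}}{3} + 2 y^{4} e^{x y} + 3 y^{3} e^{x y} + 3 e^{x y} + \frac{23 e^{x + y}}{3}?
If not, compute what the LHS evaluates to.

Evaluate each term of the left-hand side for u = x^{2} - e^{x y} - e^{x + y}.
Derivatives:
  u_xxx = - y^{3} e^{x y} - e^{x} e^{y}
  u_xy = - x y e^{x y} - e^{x} e^{y} - e^{x y}
  u_xyy = - x^{2} y e^{x y} - 2 x e^{x y} - e^{x} e^{y}
  u_xxxx = - y^{4} e^{x y} - e^{x} e^{y}
Terms:
  -3·u_xxx = 3 y^{3} e^{x y} + 3 e^{x + y}
  -3·u_xy = 3 x y e^{x y} + 3 e^{x y} + 3 e^{x + y}
  1/3·u_xyy = - \frac{x^{2} y e^{x y}}{3} - \frac{2 x e^{x y}}{3} - \frac{e^{x + y}}{3}
  -2·u_xxxx = 2 y^{4} e^{x y} + 2 e^{x + y}
Sum: LHS = - \frac{x^{2} y e^{x y}}{3} + 3 x y e^{x y} - \frac{2 x e^{x y}}{3} + 2 y^{4} e^{x y} + 3 y^{3} e^{x y} + 3 e^{x y} + \frac{23 e^{x + y}}{3}
This is exactly the given right-hand side, so u is a solution.

Answer: Yes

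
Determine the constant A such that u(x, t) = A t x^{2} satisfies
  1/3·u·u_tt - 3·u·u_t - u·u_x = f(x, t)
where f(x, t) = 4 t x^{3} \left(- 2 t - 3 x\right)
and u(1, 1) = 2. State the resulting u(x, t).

Answer: u(x, t) = 2 t x^{2}

Derivation:
Substitute the ansatz u = A t x^{2} into the left-hand side.
Derivatives of the ansatz:
  u_tt = 0
  u_t = A x^{2}
  u_x = 2 A t x
Term by term:
  1/3·u·u_tt = 0
  -3·u·u_t = - 3 A^{2} t x^{4}
  -u·u_x = - 2 A^{2} t^{2} x^{3}
So the left-hand side equals
  - 2 A^{2} t^{2} x^{3} - 3 A^{2} t x^{4}
This must equal f(x, t) identically; expanded, f = - 8 t^{2} x^{3} - 12 t x^{4}.
Matching coefficients of the independent functions:
  [t x^{4}]:  - 3 A^{2} = -12
  [t^{2} x^{3}]:  - 2 A^{2} = -8
These equations allow (A) = (-2) or (2).
Impose the point condition(s):
  u(1, 1) = 2  ⟹  A = 2
Only A = 2 satisfies everything.
Hence u(x, t) = 2 t x^{2}.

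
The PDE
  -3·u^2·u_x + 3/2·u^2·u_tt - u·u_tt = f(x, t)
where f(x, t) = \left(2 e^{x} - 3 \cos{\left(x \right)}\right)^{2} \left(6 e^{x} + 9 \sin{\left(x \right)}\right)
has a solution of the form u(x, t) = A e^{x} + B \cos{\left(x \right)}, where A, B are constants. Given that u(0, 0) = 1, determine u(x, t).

Substitute the ansatz u = A e^{x} + B \cos{\left(x \right)} into the left-hand side.
Derivatives of the ansatz:
  u_x = A e^{x} - B \sin{\left(x \right)}
  u_tt = 0
Term by term:
  -3·u^2·u_x = - 3 A^{3} e^{3 x} + 3 A^{2} B e^{2 x} \sin{\left(x \right)} - 6 A^{2} B e^{2 x} \cos{\left(x \right)} + 6 A B^{2} e^{x} \sin{\left(x \right)} \cos{\left(x \right)} - 3 A B^{2} e^{x} \cos^{2}{\left(x \right)} + 3 B^{3} \sin{\left(x \right)} \cos^{2}{\left(x \right)}
  3/2·u^2·u_tt = 0
  -u·u_tt = 0
So the left-hand side equals
  - 3 A^{3} e^{3 x} + 3 A^{2} B e^{2 x} \sin{\left(x \right)} - 6 A^{2} B e^{2 x} \cos{\left(x \right)} + 6 A B^{2} e^{x} \sin{\left(x \right)} \cos{\left(x \right)} - 3 A B^{2} e^{x} \cos^{2}{\left(x \right)} + 3 B^{3} \sin{\left(x \right)} \cos^{2}{\left(x \right)}
This must equal f(x, t) identically; expanded, f = 24 e^{3 x} + 36 e^{2 x} \sin{\left(x \right)} - 72 e^{2 x} \cos{\left(x \right)} - 108 e^{x} \sin{\left(x \right)} \cos{\left(x \right)} + 54 e^{x} \cos^{2}{\left(x \right)} + 81 \sin{\left(x \right)} \cos^{2}{\left(x \right)}.
Matching coefficients of the independent functions:
  [e^{x} \cos^{2}{\left(x \right)}]:  - 3 A B^{2} = 54
  [e^{2 x} \sin{\left(x \right)}]:  3 A^{2} B = 36
  [e^{2 x} \cos{\left(x \right)}]:  - 6 A^{2} B = -72
  [\sin{\left(x \right)} \cos^{2}{\left(x \right)}]:  3 B^{3} = 81
  [e^{x} \sin{\left(x \right)} \cos{\left(x \right)}]:  6 A B^{2} = -108
  [e^{3 x}]:  - 3 A^{3} = 24
Solving: A = -2, B = 3.
Check against the point condition:
  u(0, 0) = 1  ⟹  A + B = 1  ✓
Hence u(x, t) = - 2 e^{x} + 3 \cos{\left(x \right)}.

Answer: u(x, t) = - 2 e^{x} + 3 \cos{\left(x \right)}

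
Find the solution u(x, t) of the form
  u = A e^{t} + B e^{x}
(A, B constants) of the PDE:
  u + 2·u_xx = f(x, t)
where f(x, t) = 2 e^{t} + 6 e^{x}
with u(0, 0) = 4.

Substitute the ansatz u = A e^{t} + B e^{x} into the left-hand side.
Derivatives of the ansatz:
  u_xx = B e^{x}
Term by term:
  u = A e^{t} + B e^{x}
  2·u_xx = 2 B e^{x}
So the left-hand side equals
  A e^{t} + 3 B e^{x}
This must equal f(x, t) = 2 e^{t} + 6 e^{x} identically.
Matching coefficients of the independent functions:
  [e^{t}]:  A = 2
  [e^{x}]:  3 B = 6
Solving: A = 2, B = 2.
Check against the point condition:
  u(0, 0) = 4  ⟹  A + B = 4  ✓
Hence u(x, t) = 2 e^{t} + 2 e^{x}.

Answer: u(x, t) = 2 e^{t} + 2 e^{x}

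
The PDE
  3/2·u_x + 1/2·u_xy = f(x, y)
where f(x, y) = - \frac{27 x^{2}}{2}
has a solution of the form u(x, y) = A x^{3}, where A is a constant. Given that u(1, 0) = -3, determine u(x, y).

Substitute the ansatz u = A x^{3} into the left-hand side.
Derivatives of the ansatz:
  u_x = 3 A x^{2}
  u_xy = 0
Term by term:
  3/2·u_x = \frac{9 A x^{2}}{2}
  1/2·u_xy = 0
So the left-hand side equals
  \frac{9 A x^{2}}{2}
This must equal f(x, y) = - \frac{27 x^{2}}{2} identically.
Matching coefficients of the independent functions:
  [x^{2}]:  \frac{9 A}{2} = - \frac{27}{2}
Solving: A = -3.
Check against the point condition:
  u(1, 0) = -3  ⟹  A = -3  ✓
Hence u(x, y) = - 3 x^{3}.

Answer: u(x, y) = - 3 x^{3}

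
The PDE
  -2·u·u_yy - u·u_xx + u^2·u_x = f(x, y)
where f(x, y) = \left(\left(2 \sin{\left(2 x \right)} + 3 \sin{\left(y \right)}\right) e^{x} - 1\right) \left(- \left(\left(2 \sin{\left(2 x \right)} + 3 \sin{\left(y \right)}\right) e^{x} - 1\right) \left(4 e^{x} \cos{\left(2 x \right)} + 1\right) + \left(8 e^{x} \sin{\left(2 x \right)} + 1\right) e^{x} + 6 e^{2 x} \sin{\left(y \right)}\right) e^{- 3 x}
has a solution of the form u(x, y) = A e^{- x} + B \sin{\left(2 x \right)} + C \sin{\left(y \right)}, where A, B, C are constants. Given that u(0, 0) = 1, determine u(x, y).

Answer: u(x, y) = - 2 \sin{\left(2 x \right)} - 3 \sin{\left(y \right)} + e^{- x}

Derivation:
Substitute the ansatz u = A e^{- x} + B \sin{\left(2 x \right)} + C \sin{\left(y \right)} into the left-hand side.
Derivatives of the ansatz:
  u_yy = - C \sin{\left(y \right)}
  u_xx = A e^{- x} - 4 B \sin{\left(2 x \right)}
  u_x = - A e^{- x} + 2 B \cos{\left(2 x \right)}
Term by term:
  -2·u·u_yy = 2 A C e^{- x} \sin{\left(y \right)} + 2 B C \sin{\left(2 x \right)} \sin{\left(y \right)} + 2 C^{2} \sin^{2}{\left(y \right)}
  -u·u_xx = - A^{2} e^{- 2 x} + 3 A B e^{- x} \sin{\left(2 x \right)} - A C e^{- x} \sin{\left(y \right)} + 4 B^{2} \sin^{2}{\left(2 x \right)} + 4 B C \sin{\left(2 x \right)} \sin{\left(y \right)}
  u^2·u_x = - A^{3} e^{- 3 x} - 2 A^{2} B e^{- 2 x} \sin{\left(2 x \right)} + 2 A^{2} B e^{- 2 x} \cos{\left(2 x \right)} - 2 A^{2} C e^{- 2 x} \sin{\left(y \right)} - A B^{2} e^{- x} \sin^{2}{\left(2 x \right)} + 4 A B^{2} e^{- x} \sin{\left(2 x \right)} \cos{\left(2 x \right)} - 2 A B C e^{- x} \sin{\left(2 x \right)} \sin{\left(y \right)} + 4 A B C e^{- x} \sin{\left(y \right)} \cos{\left(2 x \right)} - A C^{2} e^{- x} \sin^{2}{\left(y \right)} + 2 B^{3} \sin^{2}{\left(2 x \right)} \cos{\left(2 x \right)} + 4 B^{2} C \sin{\left(2 x \right)} \sin{\left(y \right)} \cos{\left(2 x \right)} + 2 B C^{2} \sin^{2}{\left(y \right)} \cos{\left(2 x \right)}
So the left-hand side equals
  - A^{3} e^{- 3 x} - 2 A^{2} B e^{- 2 x} \sin{\left(2 x \right)} + 2 A^{2} B e^{- 2 x} \cos{\left(2 x \right)} - 2 A^{2} C e^{- 2 x} \sin{\left(y \right)} - A^{2} e^{- 2 x} - A B^{2} e^{- x} \sin^{2}{\left(2 x \right)} + 4 A B^{2} e^{- x} \sin{\left(2 x \right)} \cos{\left(2 x \right)} - 2 A B C e^{- x} \sin{\left(2 x \right)} \sin{\left(y \right)} + 4 A B C e^{- x} \sin{\left(y \right)} \cos{\left(2 x \right)} + 3 A B e^{- x} \sin{\left(2 x \right)} - A C^{2} e^{- x} \sin^{2}{\left(y \right)} + A C e^{- x} \sin{\left(y \right)} + 2 B^{3} \sin^{2}{\left(2 x \right)} \cos{\left(2 x \right)} + 4 B^{2} C \sin{\left(2 x \right)} \sin{\left(y \right)} \cos{\left(2 x \right)} + 4 B^{2} \sin^{2}{\left(2 x \right)} + 2 B C^{2} \sin^{2}{\left(y \right)} \cos{\left(2 x \right)} + 6 B C \sin{\left(2 x \right)} \sin{\left(y \right)} + 2 C^{2} \sin^{2}{\left(y \right)}
This must equal f(x, y) identically; expanded, f = - 16 \sin^{2}{\left(2 x \right)} \cos{\left(2 x \right)} + 16 \sin^{2}{\left(2 x \right)} - 48 \sin{\left(2 x \right)} \sin{\left(y \right)} \cos{\left(2 x \right)} + 36 \sin{\left(2 x \right)} \sin{\left(y \right)} - 36 \sin^{2}{\left(y \right)} \cos{\left(2 x \right)} + 18 \sin^{2}{\left(y \right)} - 4 e^{- x} \sin^{2}{\left(2 x \right)} - 12 e^{- x} \sin{\left(2 x \right)} \sin{\left(y \right)} + 16 e^{- x} \sin{\left(2 x \right)} \cos{\left(2 x \right)} - 6 e^{- x} \sin{\left(2 x \right)} - 9 e^{- x} \sin^{2}{\left(y \right)} + 24 e^{- x} \sin{\left(y \right)} \cos{\left(2 x \right)} - 3 e^{- x} \sin{\left(y \right)} + 4 e^{- 2 x} \sin{\left(2 x \right)} + 6 e^{- 2 x} \sin{\left(y \right)} - 4 e^{- 2 x} \cos{\left(2 x \right)} - e^{- 2 x} - e^{- 3 x}.
Matching coefficients of the independent functions:
(each divided by its leading coefficient; functions giving the same equation are listed together)
  [e^{- 2 x} \sin{\left(2 x \right)}, e^{- 2 x} \cos{\left(2 x \right)}]:  A^{2} B + 2 = 0
  [e^{- 2 x} \sin{\left(y \right)}]:  A^{2} C + 3 = 0
  [e^{- x} \sin{\left(2 x \right)}]:  A B + 2 = 0
  [e^{- x} \sin^{2}{\left(2 x \right)}, e^{- x} \sin{\left(2 x \right)} \cos{\left(2 x \right)}]:  A B^{2} - 4 = 0
  [e^{- x} \sin{\left(y \right)}]:  A C + 3 = 0
  [e^{- x} \sin^{2}{\left(y \right)}]:  A C^{2} - 9 = 0
  [\sin{\left(2 x \right)} \sin{\left(y \right)}]:  B C - 6 = 0
  [\sin^{2}{\left(2 x \right)} \cos{\left(2 x \right)}]:  B^{3} + 8 = 0
  [\sin^{2}{\left(y \right)} \cos{\left(2 x \right)}]:  B C^{2} + 18 = 0
  [e^{- x} \sin{\left(2 x \right)} \sin{\left(y \right)}, e^{- x} \sin{\left(y \right)} \cos{\left(2 x \right)}]:  A B C - 6 = 0
  [\sin{\left(2 x \right)} \sin{\left(y \right)} \cos{\left(2 x \right)}]:  B^{2} C + 12 = 0
  [e^{- 3 x}]:  A^{3} - 1 = 0
  [e^{- 2 x}]:  A^{2} - 1 = 0
  [\sin^{2}{\left(2 x \right)}]:  B^{2} - 4 = 0
  [\sin^{2}{\left(y \right)}]:  C^{2} - 9 = 0
Solving: A = 1, B = -2, C = -3.
Check against the point condition:
  u(0, 0) = 1  ⟹  A = 1  ✓
Hence u(x, y) = - 2 \sin{\left(2 x \right)} - 3 \sin{\left(y \right)} + e^{- x}.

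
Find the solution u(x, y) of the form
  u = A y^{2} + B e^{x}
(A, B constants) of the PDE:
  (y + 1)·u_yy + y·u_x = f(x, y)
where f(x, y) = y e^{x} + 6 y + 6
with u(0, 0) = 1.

Substitute the ansatz u = A y^{2} + B e^{x} into the left-hand side.
Derivatives of the ansatz:
  u_yy = 2 A
  u_x = B e^{x}
Term by term:
  (y + 1)·u_yy = 2 A y + 2 A
  y·u_x = B y e^{x}
So the left-hand side equals
  2 A y + 2 A + B y e^{x}
This must equal f(x, y) = y e^{x} + 6 y + 6 identically.
Matching coefficients of the independent functions:
  [constant term, y]:  2 A = 6
  [y e^{x}]:  B = 1
Solving: A = 3, B = 1.
Check against the point condition:
  u(0, 0) = 1  ⟹  B = 1  ✓
Hence u(x, y) = 3 y^{2} + e^{x}.

Answer: u(x, y) = 3 y^{2} + e^{x}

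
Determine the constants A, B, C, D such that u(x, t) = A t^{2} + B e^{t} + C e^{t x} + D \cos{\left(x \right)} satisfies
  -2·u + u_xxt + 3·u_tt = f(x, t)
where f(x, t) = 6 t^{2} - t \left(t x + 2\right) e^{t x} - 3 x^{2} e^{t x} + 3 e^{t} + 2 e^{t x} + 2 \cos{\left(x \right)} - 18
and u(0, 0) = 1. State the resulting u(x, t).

Substitute the ansatz u = A t^{2} + B e^{t} + C e^{t x} + D \cos{\left(x \right)} into the left-hand side.
Derivatives of the ansatz:
  u_xxt = C t^{2} x e^{t x} + 2 C t e^{t x}
  u_tt = 2 A + B e^{t} + C x^{2} e^{t x}
Term by term:
  -2·u = - 2 A t^{2} - 2 B e^{t} - 2 C e^{t x} - 2 D \cos{\left(x \right)}
  u_xxt = C t^{2} x e^{t x} + 2 C t e^{t x}
  3·u_tt = 6 A + 3 B e^{t} + 3 C x^{2} e^{t x}
So the left-hand side equals
  - 2 A t^{2} + 6 A + B e^{t} + C t^{2} x e^{t x} + 2 C t e^{t x} + 3 C x^{2} e^{t x} - 2 C e^{t x} - 2 D \cos{\left(x \right)}
This must equal f(x, t) identically; expanded, f = - t^{2} x e^{t x} + 6 t^{2} - 2 t e^{t x} - 3 x^{2} e^{t x} + 3 e^{t} + 2 e^{t x} + 2 \cos{\left(x \right)} - 18.
Matching coefficients of the independent functions:
  [constant term]:  6 A = -18
  [t^{2}]:  - 2 A = 6
  [t e^{t x}]:  2 C = -2
  [x^{2} e^{t x}]:  3 C = -3
  [t^{2} x e^{t x}]:  C = -1
  [e^{t}]:  B = 3
  [e^{t x}]:  - 2 C = 2
  [\cos{\left(x \right)}]:  - 2 D = 2
Solving: A = -3, B = 3, C = -1, D = -1.
Check against the point condition:
  u(0, 0) = 1  ⟹  B + C + D = 1  ✓
Hence u(x, t) = - 3 t^{2} + 3 e^{t} - e^{t x} - \cos{\left(x \right)}.

Answer: u(x, t) = - 3 t^{2} + 3 e^{t} - e^{t x} - \cos{\left(x \right)}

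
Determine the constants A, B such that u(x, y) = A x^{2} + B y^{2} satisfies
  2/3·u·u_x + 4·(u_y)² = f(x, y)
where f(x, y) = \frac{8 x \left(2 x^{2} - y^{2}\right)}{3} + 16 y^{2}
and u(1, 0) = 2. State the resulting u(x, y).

Substitute the ansatz u = A x^{2} + B y^{2} into the left-hand side.
Derivatives of the ansatz:
  u_x = 2 A x
  u_y = 2 B y
Term by term:
  2/3·u·u_x = \frac{4 A^{2} x^{3}}{3} + \frac{4 A B x y^{2}}{3}
  4·(u_y)² = 16 B^{2} y^{2}
So the left-hand side equals
  \frac{4 A^{2} x^{3}}{3} + \frac{4 A B x y^{2}}{3} + 16 B^{2} y^{2}
This must equal f(x, y) identically; expanded, f = \frac{16 x^{3}}{3} - \frac{8 x y^{2}}{3} + 16 y^{2}.
Matching coefficients of the independent functions:
  [x^{3}]:  \frac{4 A^{2}}{3} = \frac{16}{3}
  [y^{2}]:  16 B^{2} = 16
  [x y^{2}]:  \frac{4 A B}{3} = - \frac{8}{3}
These equations allow (A, B) = (-2, 1) or (2, -1).
Impose the point condition(s):
  u(1, 0) = 2  ⟹  A = 2
Only A = 2, B = -1 satisfies everything.
Hence u(x, y) = 2 x^{2} - y^{2}.

Answer: u(x, y) = 2 x^{2} - y^{2}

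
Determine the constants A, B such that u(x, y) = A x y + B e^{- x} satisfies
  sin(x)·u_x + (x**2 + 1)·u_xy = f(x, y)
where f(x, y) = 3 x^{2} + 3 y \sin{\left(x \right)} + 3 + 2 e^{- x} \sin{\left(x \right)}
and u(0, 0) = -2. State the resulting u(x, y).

Answer: u(x, y) = 3 x y - 2 e^{- x}

Derivation:
Substitute the ansatz u = A x y + B e^{- x} into the left-hand side.
Derivatives of the ansatz:
  u_x = A y - B e^{- x}
  u_xy = A
Term by term:
  sin(x)·u_x = A y \sin{\left(x \right)} - B e^{- x} \sin{\left(x \right)}
  (x**2 + 1)·u_xy = A x^{2} + A
So the left-hand side equals
  A x^{2} + A y \sin{\left(x \right)} + A - B e^{- x} \sin{\left(x \right)}
This must equal f(x, y) = 3 x^{2} + 3 y \sin{\left(x \right)} + 3 + 2 e^{- x} \sin{\left(x \right)} identically.
Matching coefficients of the independent functions:
  [constant term, x^{2}, y \sin{\left(x \right)}]:  A = 3
  [e^{- x} \sin{\left(x \right)}]:  - B = 2
Solving: A = 3, B = -2.
Check against the point condition:
  u(0, 0) = -2  ⟹  B = -2  ✓
Hence u(x, y) = 3 x y - 2 e^{- x}.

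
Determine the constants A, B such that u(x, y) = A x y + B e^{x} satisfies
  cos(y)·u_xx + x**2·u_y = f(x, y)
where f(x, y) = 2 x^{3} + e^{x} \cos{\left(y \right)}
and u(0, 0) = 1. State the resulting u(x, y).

Substitute the ansatz u = A x y + B e^{x} into the left-hand side.
Derivatives of the ansatz:
  u_xx = B e^{x}
  u_y = A x
Term by term:
  cos(y)·u_xx = B e^{x} \cos{\left(y \right)}
  x**2·u_y = A x^{3}
So the left-hand side equals
  A x^{3} + B e^{x} \cos{\left(y \right)}
This must equal f(x, y) = 2 x^{3} + e^{x} \cos{\left(y \right)} identically.
Matching coefficients of the independent functions:
  [x^{3}]:  A = 2
  [e^{x} \cos{\left(y \right)}]:  B = 1
Solving: A = 2, B = 1.
Check against the point condition:
  u(0, 0) = 1  ⟹  B = 1  ✓
Hence u(x, y) = 2 x y + e^{x}.

Answer: u(x, y) = 2 x y + e^{x}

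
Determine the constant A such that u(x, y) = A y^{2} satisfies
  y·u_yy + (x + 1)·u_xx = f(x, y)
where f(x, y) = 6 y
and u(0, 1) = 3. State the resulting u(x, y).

Answer: u(x, y) = 3 y^{2}

Derivation:
Substitute the ansatz u = A y^{2} into the left-hand side.
Derivatives of the ansatz:
  u_yy = 2 A
  u_xx = 0
Term by term:
  y·u_yy = 2 A y
  (x + 1)·u_xx = 0
So the left-hand side equals
  2 A y
This must equal f(x, y) = 6 y identically.
Matching coefficients of the independent functions:
  [y]:  2 A = 6
Solving: A = 3.
Check against the point condition:
  u(0, 1) = 3  ⟹  A = 3  ✓
Hence u(x, y) = 3 y^{2}.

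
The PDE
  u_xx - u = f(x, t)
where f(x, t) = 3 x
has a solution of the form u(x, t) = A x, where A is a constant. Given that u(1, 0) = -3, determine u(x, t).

Substitute the ansatz u = A x into the left-hand side.
Derivatives of the ansatz:
  u_xx = 0
Term by term:
  u_xx = 0
  -u = - A x
So the left-hand side equals
  - A x
This must equal f(x, t) = 3 x identically.
Matching coefficients of the independent functions:
  [x]:  - A = 3
Solving: A = -3.
Check against the point condition:
  u(1, 0) = -3  ⟹  A = -3  ✓
Hence u(x, t) = - 3 x.

Answer: u(x, t) = - 3 x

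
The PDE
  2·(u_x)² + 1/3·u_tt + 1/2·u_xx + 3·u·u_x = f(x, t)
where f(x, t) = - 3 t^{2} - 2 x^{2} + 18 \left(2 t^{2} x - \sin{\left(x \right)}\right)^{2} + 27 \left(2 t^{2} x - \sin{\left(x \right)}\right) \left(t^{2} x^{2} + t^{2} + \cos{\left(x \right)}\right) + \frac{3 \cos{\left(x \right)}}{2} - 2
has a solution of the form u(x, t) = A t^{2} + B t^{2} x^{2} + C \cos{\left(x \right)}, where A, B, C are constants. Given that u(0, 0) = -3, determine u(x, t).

Substitute the ansatz u = A t^{2} + B t^{2} x^{2} + C \cos{\left(x \right)} into the left-hand side.
Derivatives of the ansatz:
  u_x = 2 B t^{2} x - C \sin{\left(x \right)}
  u_tt = 2 A + 2 B x^{2}
  u_xx = 2 B t^{2} - C \cos{\left(x \right)}
Term by term:
  2·(u_x)² = 8 B^{2} t^{4} x^{2} - 8 B C t^{2} x \sin{\left(x \right)} + 2 C^{2} \sin^{2}{\left(x \right)}
  1/3·u_tt = \frac{2 A}{3} + \frac{2 B x^{2}}{3}
  1/2·u_xx = B t^{2} - \frac{C \cos{\left(x \right)}}{2}
  3·u·u_x = 6 A B t^{4} x - 3 A C t^{2} \sin{\left(x \right)} + 6 B^{2} t^{4} x^{3} - 3 B C t^{2} x^{2} \sin{\left(x \right)} + 6 B C t^{2} x \cos{\left(x \right)} - 3 C^{2} \sin{\left(x \right)} \cos{\left(x \right)}
So the left-hand side equals
  6 A B t^{4} x - 3 A C t^{2} \sin{\left(x \right)} + \frac{2 A}{3} + 6 B^{2} t^{4} x^{3} + 8 B^{2} t^{4} x^{2} - 3 B C t^{2} x^{2} \sin{\left(x \right)} - 8 B C t^{2} x \sin{\left(x \right)} + 6 B C t^{2} x \cos{\left(x \right)} + B t^{2} + \frac{2 B x^{2}}{3} + 2 C^{2} \sin^{2}{\left(x \right)} - 3 C^{2} \sin{\left(x \right)} \cos{\left(x \right)} - \frac{C \cos{\left(x \right)}}{2}
This must equal f(x, t) identically; expanded, f = 54 t^{4} x^{3} + 72 t^{4} x^{2} + 54 t^{4} x - 27 t^{2} x^{2} \sin{\left(x \right)} - 72 t^{2} x \sin{\left(x \right)} + 54 t^{2} x \cos{\left(x \right)} - 27 t^{2} \sin{\left(x \right)} - 3 t^{2} - 2 x^{2} + 18 \sin^{2}{\left(x \right)} - 27 \sin{\left(x \right)} \cos{\left(x \right)} + \frac{3 \cos{\left(x \right)}}{2} - 2.
Matching coefficients of the independent functions:
  [constant term]:  \frac{2 A}{3} = -2
  [t^{2}]:  B = -3
  [x^{2}]:  \frac{2 B}{3} = -2
  [t^{2} \sin{\left(x \right)}]:  - 3 A C = -27
  [t^{4} x]:  6 A B = 54
  [t^{4} x^{2}]:  8 B^{2} = 72
  [t^{4} x^{3}]:  6 B^{2} = 54
  [\sin{\left(x \right)} \cos{\left(x \right)}]:  - 3 C^{2} = -27
  [t^{2} x \sin{\left(x \right)}]:  - 8 B C = -72
  [t^{2} x \cos{\left(x \right)}]:  6 B C = 54
  [t^{2} x^{2} \sin{\left(x \right)}]:  - 3 B C = -27
  [\sin^{2}{\left(x \right)}]:  2 C^{2} = 18
  [\cos{\left(x \right)}]:  - \frac{C}{2} = \frac{3}{2}
Solving: A = -3, B = -3, C = -3.
Check against the point condition:
  u(0, 0) = -3  ⟹  C = -3  ✓
Hence u(x, t) = - 3 t^{2} x^{2} - 3 t^{2} - 3 \cos{\left(x \right)}.

Answer: u(x, t) = - 3 t^{2} x^{2} - 3 t^{2} - 3 \cos{\left(x \right)}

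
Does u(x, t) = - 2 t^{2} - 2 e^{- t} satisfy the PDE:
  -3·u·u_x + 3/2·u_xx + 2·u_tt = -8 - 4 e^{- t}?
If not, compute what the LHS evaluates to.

Evaluate each term of the left-hand side for u = - 2 t^{2} - 2 e^{- t}.
Derivatives:
  u_x = 0
  u_xx = 0
  u_tt = -4 - 2 e^{- t}
Terms:
  -3·u·u_x = 0
  3/2·u_xx = 0
  2·u_tt = -8 - 4 e^{- t}
Sum: LHS = -8 - 4 e^{- t}
This is exactly the given right-hand side, so u is a solution.

Answer: Yes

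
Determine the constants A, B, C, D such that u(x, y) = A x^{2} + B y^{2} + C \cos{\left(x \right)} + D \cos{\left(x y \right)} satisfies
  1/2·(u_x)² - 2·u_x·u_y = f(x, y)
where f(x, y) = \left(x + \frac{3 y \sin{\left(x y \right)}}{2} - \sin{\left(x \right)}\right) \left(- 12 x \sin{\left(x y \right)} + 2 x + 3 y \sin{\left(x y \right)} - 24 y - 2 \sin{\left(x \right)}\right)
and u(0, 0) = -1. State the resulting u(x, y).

Substitute the ansatz u = A x^{2} + B y^{2} + C \cos{\left(x \right)} + D \cos{\left(x y \right)} into the left-hand side.
Derivatives of the ansatz:
  u_x = 2 A x - C \sin{\left(x \right)} - D y \sin{\left(x y \right)}
  u_y = 2 B y - D x \sin{\left(x y \right)}
Term by term:
  1/2·(u_x)² = 2 A^{2} x^{2} - 2 A C x \sin{\left(x \right)} - 2 A D x y \sin{\left(x y \right)} + \frac{C^{2} \sin^{2}{\left(x \right)}}{2} + C D y \sin{\left(x \right)} \sin{\left(x y \right)} + \frac{D^{2} y^{2} \sin^{2}{\left(x y \right)}}{2}
  -2·u_x·u_y = - 8 A B x y + 4 A D x^{2} \sin{\left(x y \right)} + 4 B C y \sin{\left(x \right)} + 4 B D y^{2} \sin{\left(x y \right)} - 2 C D x \sin{\left(x \right)} \sin{\left(x y \right)} - 2 D^{2} x y \sin^{2}{\left(x y \right)}
So the left-hand side equals
  2 A^{2} x^{2} - 8 A B x y - 2 A C x \sin{\left(x \right)} + 4 A D x^{2} \sin{\left(x y \right)} - 2 A D x y \sin{\left(x y \right)} + 4 B C y \sin{\left(x \right)} + 4 B D y^{2} \sin{\left(x y \right)} + \frac{C^{2} \sin^{2}{\left(x \right)}}{2} - 2 C D x \sin{\left(x \right)} \sin{\left(x y \right)} + C D y \sin{\left(x \right)} \sin{\left(x y \right)} - 2 D^{2} x y \sin^{2}{\left(x y \right)} + \frac{D^{2} y^{2} \sin^{2}{\left(x y \right)}}{2}
This must equal f(x, y) identically; expanded, f = - 12 x^{2} \sin{\left(x y \right)} + 2 x^{2} - 18 x y \sin^{2}{\left(x y \right)} + 6 x y \sin{\left(x y \right)} - 24 x y + 12 x \sin{\left(x \right)} \sin{\left(x y \right)} - 4 x \sin{\left(x \right)} + \frac{9 y^{2} \sin^{2}{\left(x y \right)}}{2} - 36 y^{2} \sin{\left(x y \right)} - 6 y \sin{\left(x \right)} \sin{\left(x y \right)} + 24 y \sin{\left(x \right)} + 2 \sin^{2}{\left(x \right)}.
Matching coefficients of the independent functions:
  [x^{2}]:  2 A^{2} = 2
  [x y]:  - 8 A B = -24
  [x \sin{\left(x \right)}]:  - 2 A C = -4
  [x^{2} \sin{\left(x y \right)}]:  4 A D = -12
  [y \sin{\left(x \right)}]:  4 B C = 24
  [y^{2} \sin{\left(x y \right)}]:  4 B D = -36
  [y^{2} \sin^{2}{\left(x y \right)}]:  \frac{D^{2}}{2} = \frac{9}{2}
  [x y \sin{\left(x y \right)}]:  - 2 A D = 6
  [x y \sin^{2}{\left(x y \right)}]:  - 2 D^{2} = -18
  [x \sin{\left(x \right)} \sin{\left(x y \right)}]:  - 2 C D = 12
  [y \sin{\left(x \right)} \sin{\left(x y \right)}]:  C D = -6
  [\sin^{2}{\left(x \right)}]:  \frac{C^{2}}{2} = 2
These equations allow (A, B, C, D) = (-1, -3, -2, 3) or (1, 3, 2, -3).
Impose the point condition(s):
  u(0, 0) = -1  ⟹  C + D = -1
Only A = 1, B = 3, C = 2, D = -3 satisfies everything.
Hence u(x, y) = x^{2} + 3 y^{2} + 2 \cos{\left(x \right)} - 3 \cos{\left(x y \right)}.

Answer: u(x, y) = x^{2} + 3 y^{2} + 2 \cos{\left(x \right)} - 3 \cos{\left(x y \right)}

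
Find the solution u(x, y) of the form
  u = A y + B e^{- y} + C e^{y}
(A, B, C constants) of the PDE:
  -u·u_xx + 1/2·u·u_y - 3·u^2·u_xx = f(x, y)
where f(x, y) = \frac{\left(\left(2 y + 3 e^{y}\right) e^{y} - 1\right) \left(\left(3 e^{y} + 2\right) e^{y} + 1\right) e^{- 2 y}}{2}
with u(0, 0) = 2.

Answer: u(x, y) = 2 y + 3 e^{y} - e^{- y}

Derivation:
Substitute the ansatz u = A y + B e^{- y} + C e^{y} into the left-hand side.
Derivatives of the ansatz:
  u_xx = 0
  u_y = A - B e^{- y} + C e^{y}
Term by term:
  -u·u_xx = 0
  1/2·u·u_y = \frac{A^{2} y}{2} - \frac{A B y e^{- y}}{2} + \frac{A B e^{- y}}{2} + \frac{A C y e^{y}}{2} + \frac{A C e^{y}}{2} - \frac{B^{2} e^{- 2 y}}{2} + \frac{C^{2} e^{2 y}}{2}
  -3·u^2·u_xx = 0
So the left-hand side equals
  \frac{A^{2} y}{2} - \frac{A B y e^{- y}}{2} + \frac{A B e^{- y}}{2} + \frac{A C y e^{y}}{2} + \frac{A C e^{y}}{2} - \frac{B^{2} e^{- 2 y}}{2} + \frac{C^{2} e^{2 y}}{2}
This must equal f(x, y) identically; expanded, f = 3 y e^{y} + 2 y + y e^{- y} + \frac{9 e^{2 y}}{2} + 3 e^{y} - e^{- y} - \frac{e^{- 2 y}}{2}.
Matching coefficients of the independent functions:
  [y]:  \frac{A^{2}}{2} = 2
  [y e^{- y}]:  - \frac{A B}{2} = 1
  [y e^{y}, e^{y}]:  \frac{A C}{2} = 3
  [e^{- 2 y}]:  - \frac{B^{2}}{2} = - \frac{1}{2}
  [e^{- y}]:  \frac{A B}{2} = -1
  [e^{2 y}]:  \frac{C^{2}}{2} = \frac{9}{2}
These equations allow (A, B, C) = (-2, 1, -3) or (2, -1, 3).
Impose the point condition(s):
  u(0, 0) = 2  ⟹  B + C = 2
Only A = 2, B = -1, C = 3 satisfies everything.
Hence u(x, y) = 2 y + 3 e^{y} - e^{- y}.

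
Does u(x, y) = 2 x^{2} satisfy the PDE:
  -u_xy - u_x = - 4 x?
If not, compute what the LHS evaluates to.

Answer: Yes

Derivation:
Evaluate each term of the left-hand side for u = 2 x^{2}.
Derivatives:
  u_xy = 0
  u_x = 4 x
Terms:
  -u_xy = 0
  -u_x = - 4 x
Sum: LHS = - 4 x
This is exactly the given right-hand side, so u is a solution.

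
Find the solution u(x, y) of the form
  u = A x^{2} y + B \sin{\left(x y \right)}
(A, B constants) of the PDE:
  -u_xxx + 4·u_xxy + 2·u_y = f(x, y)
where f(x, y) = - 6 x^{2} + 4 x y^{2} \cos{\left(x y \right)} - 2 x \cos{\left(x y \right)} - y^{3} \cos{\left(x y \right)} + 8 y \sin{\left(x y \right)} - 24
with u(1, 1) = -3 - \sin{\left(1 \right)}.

Answer: u(x, y) = - 3 x^{2} y - \sin{\left(x y \right)}

Derivation:
Substitute the ansatz u = A x^{2} y + B \sin{\left(x y \right)} into the left-hand side.
Derivatives of the ansatz:
  u_xxx = - B y^{3} \cos{\left(x y \right)}
  u_xxy = 2 A - B x y^{2} \cos{\left(x y \right)} - 2 B y \sin{\left(x y \right)}
  u_y = A x^{2} + B x \cos{\left(x y \right)}
Term by term:
  -u_xxx = B y^{3} \cos{\left(x y \right)}
  4·u_xxy = 8 A - 4 B x y^{2} \cos{\left(x y \right)} - 8 B y \sin{\left(x y \right)}
  2·u_y = 2 A x^{2} + 2 B x \cos{\left(x y \right)}
So the left-hand side equals
  2 A x^{2} + 8 A - 4 B x y^{2} \cos{\left(x y \right)} + 2 B x \cos{\left(x y \right)} + B y^{3} \cos{\left(x y \right)} - 8 B y \sin{\left(x y \right)}
This must equal f(x, y) = - 6 x^{2} + 4 x y^{2} \cos{\left(x y \right)} - 2 x \cos{\left(x y \right)} - y^{3} \cos{\left(x y \right)} + 8 y \sin{\left(x y \right)} - 24 identically.
Matching coefficients of the independent functions:
  [constant term]:  8 A = -24
  [x^{2}]:  2 A = -6
  [x \cos{\left(x y \right)}]:  2 B = -2
  [y \sin{\left(x y \right)}]:  - 8 B = 8
  [y^{3} \cos{\left(x y \right)}]:  B = -1
  [x y^{2} \cos{\left(x y \right)}]:  - 4 B = 4
Solving: A = -3, B = -1.
Check against the point condition:
  u(1, 1) = -3 - \sin{\left(1 \right)}  ⟹  A + B \sin{\left(1 \right)} = -3 - \sin{\left(1 \right)}  ✓
Hence u(x, y) = - 3 x^{2} y - \sin{\left(x y \right)}.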